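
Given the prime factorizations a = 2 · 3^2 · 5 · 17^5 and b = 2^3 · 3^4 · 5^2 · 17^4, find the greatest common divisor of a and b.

min exponent per shared prime: 2 · 3^2 · 5 · 17^4 = 7516890

7516890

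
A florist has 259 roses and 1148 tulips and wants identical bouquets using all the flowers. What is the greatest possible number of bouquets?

259 = 7 · 37
1148 = 2² · 7 · 41
Common: 7 = 7

7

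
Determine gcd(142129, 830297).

Euclid: 830297 = 5·142129 + 119652; 142129 = 1·119652 + 22477; 119652 = 5·22477 + 7267; 22477 = 3·7267 + 676; 7267 = 10·676 + 507; 676 = 1·507 + 169; 507 = 3·169 + 0. Last nonzero remainder: 169.

169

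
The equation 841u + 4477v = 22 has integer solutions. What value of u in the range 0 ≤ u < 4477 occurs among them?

4312

Euclid: 4477 = 5·841 + 272; 841 = 3·272 + 25; 272 = 10·25 + 22; 25 = 1·22 + 3; 22 = 7·3 + 1; 3 = 3·1 + 0 → gcd = 1; 22 = 1·22.
Back-substitution yields 841·(-1432) + 4477·(269) = 1, so one solution is u = -1432·22 = -31504, v = 269·22 = 5918.
Solutions in u differ by 4477/1 = 4477; the one in [0, 4477) is -31504 mod 4477 = 4312.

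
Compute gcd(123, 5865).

Euclid: 5865 = 47·123 + 84; 123 = 1·84 + 39; 84 = 2·39 + 6; 39 = 6·6 + 3; 6 = 2·3 + 0. Last nonzero remainder: 3.

3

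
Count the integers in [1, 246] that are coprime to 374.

374 = 2·11·17. Inclusion–exclusion on these primes:
246 − ⌊246/2⌋ − ⌊246/11⌋ − ⌊246/17⌋ + ⌊246/22⌋ + ⌊246/34⌋ + ⌊246/187⌋ − ⌊246/374⌋ = 106

106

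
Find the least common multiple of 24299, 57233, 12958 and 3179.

24299 = 11 · 47²; 57233 = 11³ · 43; 12958 = 2 · 11 · 19 · 31; 3179 = 11 · 17²
lcm takes max exponent of each prime: 2 · 11³ · 17² · 19 · 31 · 43 · 47² = 43041298022074

43041298022074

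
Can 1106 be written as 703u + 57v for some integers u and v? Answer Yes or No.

By Bézout, 703u + 57v = 1106 has integer solutions iff gcd(703, 57) | 1106.
Euclid: 703 = 12·57 + 19; 57 = 3·19 + 0. gcd = 19; 1106 mod 19 = 4. No.

No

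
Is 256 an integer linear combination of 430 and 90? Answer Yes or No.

No

By Bézout, 430u + 90v = 256 has integer solutions iff gcd(430, 90) | 256.
Euclid: 430 = 4·90 + 70; 90 = 1·70 + 20; 70 = 3·20 + 10; 20 = 2·10 + 0. gcd = 10; 256 mod 10 = 6. No.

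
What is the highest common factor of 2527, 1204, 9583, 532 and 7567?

7

2527 = 7 · 19²; 1204 = 2² · 7 · 43; 9583 = 7 · 37²; 532 = 2² · 7 · 19; 7567 = 7 · 23 · 47
gcd takes min exponent of each prime: 7 = 7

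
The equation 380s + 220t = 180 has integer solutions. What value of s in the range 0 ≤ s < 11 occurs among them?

Euclid: 380 = 1·220 + 160; 220 = 1·160 + 60; 160 = 2·60 + 40; 60 = 1·40 + 20; 40 = 2·20 + 0 → gcd = 20; 180 = 20·9.
Back-substitution yields 380·(-4) + 220·(7) = 20, so one solution is s = -4·9 = -36, t = 7·9 = 63.
Solutions in s differ by 220/20 = 11; the one in [0, 11) is -36 mod 11 = 8.

8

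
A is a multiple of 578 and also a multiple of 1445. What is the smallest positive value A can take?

gcd first: 1445 = 2·578 + 289; 578 = 2·289 + 0 → gcd = 289
lcm = 578·1445/gcd = 835210/289 = 2890

2890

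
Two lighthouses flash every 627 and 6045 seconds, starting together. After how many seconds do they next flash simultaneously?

627 = 3 · 11 · 19; 6045 = 3 · 5 · 13 · 31
max exponents: 3 · 5 · 11 · 13 · 19 · 31 = 1263405

1263405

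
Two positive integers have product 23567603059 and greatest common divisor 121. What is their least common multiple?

194773579

Since gcd(u,v)·lcm(u,v) = uv, lcm = 23567603059/121 = 194773579.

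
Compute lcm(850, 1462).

36550

gcd first: 1462 = 1·850 + 612; 850 = 1·612 + 238; 612 = 2·238 + 136; 238 = 1·136 + 102; 136 = 1·102 + 34; 102 = 3·34 + 0 → gcd = 34
lcm = 850·1462/gcd = 1242700/34 = 36550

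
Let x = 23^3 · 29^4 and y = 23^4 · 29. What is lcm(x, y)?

max exponent per prime: 23^4 · 29^4 = 197926222321

197926222321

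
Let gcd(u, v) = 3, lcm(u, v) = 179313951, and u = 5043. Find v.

106671

Using uv = gcd(u,v)·lcm(u,v) = 3·179313951 = 537941853, we get v = 537941853/5043 = 106671.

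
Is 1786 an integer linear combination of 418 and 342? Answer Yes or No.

Yes

By Bézout, 418x + 342y = 1786 has integer solutions iff gcd(418, 342) | 1786.
Euclid: 418 = 1·342 + 76; 342 = 4·76 + 38; 76 = 2·38 + 0. gcd = 38; 1786 mod 38 = 0. Yes.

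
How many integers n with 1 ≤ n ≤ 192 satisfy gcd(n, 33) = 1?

116

33 = 3·11. Inclusion–exclusion on these primes:
192 − ⌊192/3⌋ − ⌊192/11⌋ + ⌊192/33⌋ = 116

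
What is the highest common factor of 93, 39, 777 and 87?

gcd(93, 39): 93 = 2·39 + 15; 39 = 2·15 + 9; 15 = 1·9 + 6; 9 = 1·6 + 3; 6 = 2·3 + 0 → 3
gcd(3, 777): 777 = 259·3 + 0 → 3
gcd(3, 87): 87 = 29·3 + 0 → 3

3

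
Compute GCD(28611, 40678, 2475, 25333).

11

gcd(28611, 40678): 40678 = 1·28611 + 12067; 28611 = 2·12067 + 4477; 12067 = 2·4477 + 3113; 4477 = 1·3113 + 1364; 3113 = 2·1364 + 385; 1364 = 3·385 + 209; 385 = 1·209 + 176; 209 = 1·176 + 33; 176 = 5·33 + 11; 33 = 3·11 + 0 → 11
gcd(11, 2475): 2475 = 225·11 + 0 → 11
gcd(11, 25333): 25333 = 2303·11 + 0 → 11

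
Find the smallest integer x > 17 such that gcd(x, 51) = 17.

Multiples of 17 above 17: 17·2, 17·3, … . Need the cofactor coprime to 51/17 = 3.
Checking s = 2, 3, … the first with gcd(s, 3) = 1 is s = 2, giving 34.

34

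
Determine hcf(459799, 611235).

Euclid: 611235 = 1·459799 + 151436; 459799 = 3·151436 + 5491; 151436 = 27·5491 + 3179; 5491 = 1·3179 + 2312; 3179 = 1·2312 + 867; 2312 = 2·867 + 578; 867 = 1·578 + 289; 578 = 2·289 + 0. Last nonzero remainder: 289.

289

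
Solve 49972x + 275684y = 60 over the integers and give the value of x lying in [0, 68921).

16942

gcd(49972, 275684) = 4 (Euclid: 275684 = 5·49972 + 25824; 49972 = 1·25824 + 24148; 25824 = 1·24148 + 1676; 24148 = 14·1676 + 684; 1676 = 2·684 + 308; 684 = 2·308 + 68; 308 = 4·68 + 36; 68 = 1·36 + 32; 36 = 1·32 + 4; 32 = 8·4 + 0), and 4 | 60.
Extended Euclid: 49972·(-8060) + 275684·(1461) = 4. Scale by 15: x₀ = -120900.
General solution x = x₀ + 68921t; reducing mod 68921 gives x = 16942 (and y = -3071).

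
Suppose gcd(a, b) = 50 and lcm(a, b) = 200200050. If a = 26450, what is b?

Using ab = gcd(a,b)·lcm(a,b) = 50·200200050 = 10010002500, we get b = 10010002500/26450 = 378450.

378450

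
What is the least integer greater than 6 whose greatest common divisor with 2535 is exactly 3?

Multiples of 3 above 6: 3·3, 3·4, … . Need the cofactor coprime to 2535/3 = 845.
Checking s = 3, 4, … the first with gcd(s, 845) = 1 is s = 3, giving 9.

9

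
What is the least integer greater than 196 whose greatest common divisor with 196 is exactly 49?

245

gcd(t, 196) = 49 forces 49 | t; write t = 49s. Then gcd(49s, 49·4) = 49·gcd(s, 4), so need gcd(s, 4) = 1.
49s > 196 gives s ≥ 5. The least s ≥ 5 coprime to 4 is 5, so t = 49·5 = 245.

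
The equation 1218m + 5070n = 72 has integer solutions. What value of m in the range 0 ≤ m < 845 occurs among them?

229

Euclid: 5070 = 4·1218 + 198; 1218 = 6·198 + 30; 198 = 6·30 + 18; 30 = 1·18 + 12; 18 = 1·12 + 6; 12 = 2·6 + 0 → gcd = 6; 72 = 6·12.
Back-substitution yields 1218·(-333) + 5070·(80) = 6, so one solution is m = -333·12 = -3996, n = 80·12 = 960.
Solutions in m differ by 5070/6 = 845; the one in [0, 845) is -3996 mod 845 = 229.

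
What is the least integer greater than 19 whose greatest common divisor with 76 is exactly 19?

57

76 = 19·4. Any x with gcd(x, 76) = 19 is a multiple of 19, say 19s, with s coprime to 4.
Need s > 19/19, so s ≥ 2. First s ≥ 2 with gcd(s, 4) = 1 is s = 3. Thus x = 19·3 = 57.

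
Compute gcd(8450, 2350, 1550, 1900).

50

8450 = 2 · 5² · 13²; 2350 = 2 · 5² · 47; 1550 = 2 · 5² · 31; 1900 = 2² · 5² · 19
gcd takes min exponent of each prime: 2 · 5² = 50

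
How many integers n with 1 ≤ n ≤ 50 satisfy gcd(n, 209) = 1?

44

Prime factors of 209: 11, 19. Count integers ≤ 50 divisible by none of them.
By inclusion–exclusion: 50 − ⌊50/11⌋ − ⌊50/19⌋ + ⌊50/209⌋ = 44.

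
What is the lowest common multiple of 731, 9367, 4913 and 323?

116403709

lcm(731, 9367) = 731·9367/gcd = 6847277/17 = 402781
lcm(402781, 4913) = 402781·4913/gcd = 1978863053/17 = 116403709
lcm(116403709, 323) = 116403709·323/gcd = 37598398007/323 = 116403709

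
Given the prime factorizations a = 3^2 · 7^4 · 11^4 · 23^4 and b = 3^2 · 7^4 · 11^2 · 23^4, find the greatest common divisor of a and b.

min exponent per shared prime: 3^2 · 7^4 · 11^2 · 23^4 = 731697184449

731697184449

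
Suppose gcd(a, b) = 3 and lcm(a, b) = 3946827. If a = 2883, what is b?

4107

Using ab = gcd(a,b)·lcm(a,b) = 3·3946827 = 11840481, we get b = 11840481/2883 = 4107.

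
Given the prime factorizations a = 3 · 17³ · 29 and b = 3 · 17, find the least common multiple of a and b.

427431

max exponent per prime: 3 · 17³ · 29 = 427431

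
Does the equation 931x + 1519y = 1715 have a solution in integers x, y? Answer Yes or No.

Yes

By Bézout, 931x + 1519y = 1715 has integer solutions iff gcd(931, 1519) | 1715.
Euclid: 1519 = 1·931 + 588; 931 = 1·588 + 343; 588 = 1·343 + 245; 343 = 1·245 + 98; 245 = 2·98 + 49; 98 = 2·49 + 0. gcd = 49; 1715 mod 49 = 0. Yes.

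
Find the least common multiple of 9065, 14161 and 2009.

107411185

9065 = 5 · 7² · 37; 14161 = 7² · 17²; 2009 = 7² · 41
lcm takes max exponent of each prime: 5 · 7² · 17² · 37 · 41 = 107411185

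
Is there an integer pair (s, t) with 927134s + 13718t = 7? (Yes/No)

gcd(927134, 13718): 927134 = 67·13718 + 8028; 13718 = 1·8028 + 5690; 8028 = 1·5690 + 2338; 5690 = 2·2338 + 1014; 2338 = 2·1014 + 310; 1014 = 3·310 + 84; 310 = 3·84 + 58; 84 = 1·58 + 26; 58 = 2·26 + 6; 26 = 4·6 + 2; 6 = 3·2 + 0 → 2
2 does not divide 7, so a solution does not exist.

No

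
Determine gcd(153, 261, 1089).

153 = 3² · 17; 261 = 3² · 29; 1089 = 3² · 11²
gcd takes min exponent of each prime: 3² = 9

9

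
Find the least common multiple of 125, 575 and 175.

20125

lcm(125, 575) = 125·575/gcd = 71875/25 = 2875
lcm(2875, 175) = 2875·175/gcd = 503125/25 = 20125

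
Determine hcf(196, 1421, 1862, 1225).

49

196 = 2² · 7²; 1421 = 7² · 29; 1862 = 2 · 7² · 19; 1225 = 5² · 7²
gcd takes min exponent of each prime: 7² = 49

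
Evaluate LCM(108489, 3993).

108489 = 3 · 29² · 43; 3993 = 3 · 11³
max exponents: 3 · 11³ · 29² · 43 = 144398859

144398859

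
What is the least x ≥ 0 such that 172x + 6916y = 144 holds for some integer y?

1569

gcd(172, 6916) = 4 (Euclid: 6916 = 40·172 + 36; 172 = 4·36 + 28; 36 = 1·28 + 8; 28 = 3·8 + 4; 8 = 2·4 + 0), and 4 | 144.
Extended Euclid: 172·(764) + 6916·(-19) = 4. Scale by 36: x₀ = 27504.
General solution x = x₀ + 1729t; reducing mod 1729 gives x = 1569 (and y = -39).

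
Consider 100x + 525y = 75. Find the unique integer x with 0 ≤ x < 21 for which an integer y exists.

6

Euclid: 525 = 5·100 + 25; 100 = 4·25 + 0 → gcd = 25; 75 = 25·3.
Back-substitution yields 100·(-5) + 525·(1) = 25, so one solution is x = -5·3 = -15, y = 1·3 = 3.
Solutions in x differ by 525/25 = 21; the one in [0, 21) is -15 mod 21 = 6.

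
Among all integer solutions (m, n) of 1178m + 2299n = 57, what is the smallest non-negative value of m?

Euclid: 2299 = 1·1178 + 1121; 1178 = 1·1121 + 57; 1121 = 19·57 + 38; 57 = 1·38 + 19; 38 = 2·19 + 0 → gcd = 19; 57 = 19·3.
Back-substitution yields 1178·(41) + 2299·(-21) = 19, so one solution is m = 41·3 = 123, n = -21·3 = -63.
Solutions in m differ by 2299/19 = 121; the one in [0, 121) is 123 mod 121 = 2.

2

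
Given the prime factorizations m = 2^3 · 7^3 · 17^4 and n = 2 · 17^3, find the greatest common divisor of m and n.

min exponent per shared prime: 2 · 17^3 = 9826

9826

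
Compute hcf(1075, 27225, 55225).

25

gcd(1075, 27225): 27225 = 25·1075 + 350; 1075 = 3·350 + 25; 350 = 14·25 + 0 → 25
gcd(25, 55225): 55225 = 2209·25 + 0 → 25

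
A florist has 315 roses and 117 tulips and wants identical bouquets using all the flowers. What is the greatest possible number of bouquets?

9

315 = 3² · 5 · 7
117 = 3² · 13
Common: 3² = 9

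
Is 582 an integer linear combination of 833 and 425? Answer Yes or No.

No

By Bézout, 833p + 425q = 582 has integer solutions iff gcd(833, 425) | 582.
Euclid: 833 = 1·425 + 408; 425 = 1·408 + 17; 408 = 24·17 + 0. gcd = 17; 582 mod 17 = 4. No.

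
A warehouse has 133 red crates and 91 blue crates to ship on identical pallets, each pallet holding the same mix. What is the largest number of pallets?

7

133 = 7 · 19
91 = 7 · 13
Common: 7 = 7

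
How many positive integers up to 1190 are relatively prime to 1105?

1105 = 5·13·17. Inclusion–exclusion on these primes:
1190 − ⌊1190/5⌋ − ⌊1190/13⌋ − ⌊1190/17⌋ + ⌊1190/65⌋ + ⌊1190/85⌋ + ⌊1190/221⌋ − ⌊1190/1105⌋ = 827

827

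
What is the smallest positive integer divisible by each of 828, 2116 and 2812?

13387932

828 = 2² · 3² · 23; 2116 = 2² · 23²; 2812 = 2² · 19 · 37
lcm takes max exponent of each prime: 2² · 3² · 19 · 23² · 37 = 13387932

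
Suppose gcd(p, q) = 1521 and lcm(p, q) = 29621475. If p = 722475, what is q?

p·q = gcd·lcm = 1521·29621475 = 45054263475, so q = 45054263475/722475 = 62361.

62361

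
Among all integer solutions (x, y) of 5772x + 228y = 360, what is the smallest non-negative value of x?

Reduce mod 228: 5772x ≡ 360 (mod 228). With g = gcd(5772, 228) = 12 dividing 360, divide through: 481x ≡ 30 (mod 19).
Since gcd(481, 19) = 1, x ≡ 30·(481)⁻¹ ≡ 5 (mod 19). Smallest non-negative: 5.

5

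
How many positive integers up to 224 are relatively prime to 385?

Prime factors of 385: 5, 7, 11. Count integers ≤ 224 divisible by none of them.
By inclusion–exclusion: 224 − ⌊224/5⌋ − ⌊224/7⌋ − ⌊224/11⌋ + ⌊224/35⌋ + ⌊224/55⌋ + ⌊224/77⌋ − ⌊224/385⌋ = 140.

140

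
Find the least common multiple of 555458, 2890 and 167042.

802636810

555458 = 2 · 17² · 31²; 2890 = 2 · 5 · 17²; 167042 = 2 · 17⁴
lcm takes max exponent of each prime: 2 · 5 · 17⁴ · 31² = 802636810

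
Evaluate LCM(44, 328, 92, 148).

44 = 2² · 11; 328 = 2³ · 41; 92 = 2² · 23; 148 = 2² · 37
lcm takes max exponent of each prime: 2³ · 11 · 23 · 37 · 41 = 3070408

3070408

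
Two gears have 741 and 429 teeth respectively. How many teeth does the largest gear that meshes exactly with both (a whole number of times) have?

Euclid: 741 = 1·429 + 312; 429 = 1·312 + 117; 312 = 2·117 + 78; 117 = 1·78 + 39; 78 = 2·39 + 0. Last nonzero remainder: 39.

39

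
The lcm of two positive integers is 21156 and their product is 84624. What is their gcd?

4

gcd·lcm = product, so gcd = 84624/21156 = 4.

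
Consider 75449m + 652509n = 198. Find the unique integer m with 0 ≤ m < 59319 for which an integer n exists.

Reduce mod 652509: 75449m ≡ 198 (mod 652509). With g = gcd(75449, 652509) = 11 dividing 198, divide through: 6859m ≡ 18 (mod 59319).
Since gcd(6859, 59319) = 1, m ≡ 18·(6859)⁻¹ ≡ 33201 (mod 59319). Smallest non-negative: 33201.

33201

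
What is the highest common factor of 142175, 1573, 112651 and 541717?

121

gcd(142175, 1573): 142175 = 90·1573 + 605; 1573 = 2·605 + 363; 605 = 1·363 + 242; 363 = 1·242 + 121; 242 = 2·121 + 0 → 121
gcd(121, 112651): 112651 = 931·121 + 0 → 121
gcd(121, 541717): 541717 = 4477·121 + 0 → 121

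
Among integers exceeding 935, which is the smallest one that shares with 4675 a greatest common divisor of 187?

gcd(k, 4675) = 187 forces 187 | k; write k = 187s. Then gcd(187s, 187·25) = 187·gcd(s, 25), so need gcd(s, 25) = 1.
187s > 935 gives s ≥ 6. The least s ≥ 6 coprime to 25 is 6, so k = 187·6 = 1122.

1122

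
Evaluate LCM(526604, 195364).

526604 = 2² · 13² · 19 · 41; 195364 = 2² · 13² · 17²
max exponents: 2² · 13² · 17² · 19 · 41 = 152188556

152188556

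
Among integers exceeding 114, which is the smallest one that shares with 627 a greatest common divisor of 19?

133

gcd(x, 627) = 19 forces 19 | x; write x = 19s. Then gcd(19s, 19·33) = 19·gcd(s, 33), so need gcd(s, 33) = 1.
19s > 114 gives s ≥ 7. The least s ≥ 7 coprime to 33 is 7, so x = 19·7 = 133.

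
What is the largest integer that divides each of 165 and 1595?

165 = 3 · 5 · 11
1595 = 5 · 11 · 29
Common: 5 · 11 = 55

55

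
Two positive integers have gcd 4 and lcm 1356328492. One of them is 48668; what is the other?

Using ab = gcd(a,b)·lcm(a,b) = 4·1356328492 = 5425313968, we get b = 5425313968/48668 = 111476.

111476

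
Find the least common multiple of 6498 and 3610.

32490

gcd first: 6498 = 1·3610 + 2888; 3610 = 1·2888 + 722; 2888 = 4·722 + 0 → gcd = 722
lcm = 6498·3610/gcd = 23457780/722 = 32490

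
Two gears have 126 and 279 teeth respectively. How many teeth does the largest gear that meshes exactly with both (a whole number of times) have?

Euclid: 279 = 2·126 + 27; 126 = 4·27 + 18; 27 = 1·18 + 9; 18 = 2·9 + 0. Last nonzero remainder: 9.

9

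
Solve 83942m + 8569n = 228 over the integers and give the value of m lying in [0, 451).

Euclid: 83942 = 9·8569 + 6821; 8569 = 1·6821 + 1748; 6821 = 3·1748 + 1577; 1748 = 1·1577 + 171; 1577 = 9·171 + 38; 171 = 4·38 + 19; 38 = 2·19 + 0 → gcd = 19; 228 = 19·12.
Back-substitution yields 83942·(-201) + 8569·(1969) = 19, so one solution is m = -201·12 = -2412, n = 1969·12 = 23628.
Solutions in m differ by 8569/19 = 451; the one in [0, 451) is -2412 mod 451 = 294.

294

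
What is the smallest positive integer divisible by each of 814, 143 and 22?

814 = 2 · 11 · 37; 143 = 11 · 13; 22 = 2 · 11
lcm takes max exponent of each prime: 2 · 11 · 13 · 37 = 10582

10582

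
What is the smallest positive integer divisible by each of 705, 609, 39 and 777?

lcm(705, 609) = 705·609/gcd = 429345/3 = 143115
lcm(143115, 39) = 143115·39/gcd = 5581485/3 = 1860495
lcm(1860495, 777) = 1860495·777/gcd = 1445604615/21 = 68838315

68838315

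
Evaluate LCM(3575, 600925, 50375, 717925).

2263290869125

3575 = 5² · 11 · 13; 600925 = 5² · 13 · 43²; 50375 = 5³ · 13 · 31; 717925 = 5² · 13 · 47²
lcm takes max exponent of each prime: 5³ · 11 · 13 · 31 · 43² · 47² = 2263290869125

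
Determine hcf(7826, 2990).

26

7826 = 2 · 7 · 13 · 43
2990 = 2 · 5 · 13 · 23
Common: 2 · 13 = 26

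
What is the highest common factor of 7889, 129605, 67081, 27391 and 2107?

49

7889 = 7³ · 23; 129605 = 5 · 7² · 23²; 67081 = 7² · 37²; 27391 = 7² · 13 · 43; 2107 = 7² · 43
gcd takes min exponent of each prime: 7² = 49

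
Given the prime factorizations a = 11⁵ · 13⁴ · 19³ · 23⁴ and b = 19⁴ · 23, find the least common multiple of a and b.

167750020880807822171

max exponent per prime: 11⁵ · 13⁴ · 19⁴ · 23⁴ = 167750020880807822171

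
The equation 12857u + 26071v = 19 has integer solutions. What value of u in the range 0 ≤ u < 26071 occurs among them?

15920

Euclid: 26071 = 2·12857 + 357; 12857 = 36·357 + 5; 357 = 71·5 + 2; 5 = 2·2 + 1; 2 = 2·1 + 0 → gcd = 1; 19 = 1·19.
Back-substitution yields 12857·(10443) + 26071·(-5150) = 1, so one solution is u = 10443·19 = 198417, v = -5150·19 = -97850.
Solutions in u differ by 26071/1 = 26071; the one in [0, 26071) is 198417 mod 26071 = 15920.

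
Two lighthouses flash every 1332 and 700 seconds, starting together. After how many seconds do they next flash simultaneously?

233100

1332 = 2² · 3² · 37; 700 = 2² · 5² · 7
max exponents: 2² · 3² · 5² · 7 · 37 = 233100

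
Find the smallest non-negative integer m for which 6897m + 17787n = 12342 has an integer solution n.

Euclid: 17787 = 2·6897 + 3993; 6897 = 1·3993 + 2904; 3993 = 1·2904 + 1089; 2904 = 2·1089 + 726; 1089 = 1·726 + 363; 726 = 2·363 + 0 → gcd = 363; 12342 = 363·34.
Back-substitution yields 6897·(-18) + 17787·(7) = 363, so one solution is m = -18·34 = -612, n = 7·34 = 238.
Solutions in m differ by 17787/363 = 49; the one in [0, 49) is -612 mod 49 = 25.

25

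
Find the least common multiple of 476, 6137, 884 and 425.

55846700

lcm(476, 6137) = 476·6137/gcd = 2921212/17 = 171836
lcm(171836, 884) = 171836·884/gcd = 151903024/68 = 2233868
lcm(2233868, 425) = 2233868·425/gcd = 949393900/17 = 55846700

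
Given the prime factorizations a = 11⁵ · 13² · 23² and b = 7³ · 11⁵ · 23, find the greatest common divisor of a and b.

3704173

min exponent per shared prime: 11⁵ · 23 = 3704173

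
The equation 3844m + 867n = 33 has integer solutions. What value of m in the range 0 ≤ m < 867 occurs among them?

Reduce mod 867: 3844m ≡ 33 (mod 867). With g = gcd(3844, 867) = 1 dividing 33, divide through: 3844m ≡ 33 (mod 867).
Since gcd(3844, 867) = 1, m ≡ 33·(3844)⁻¹ ≡ 399 (mod 867). Smallest non-negative: 399.

399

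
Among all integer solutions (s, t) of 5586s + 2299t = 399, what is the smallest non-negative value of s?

Euclid: 5586 = 2·2299 + 988; 2299 = 2·988 + 323; 988 = 3·323 + 19; 323 = 17·19 + 0 → gcd = 19; 399 = 19·21.
Back-substitution yields 5586·(7) + 2299·(-17) = 19, so one solution is s = 7·21 = 147, t = -17·21 = -357.
Solutions in s differ by 2299/19 = 121; the one in [0, 121) is 147 mod 121 = 26.

26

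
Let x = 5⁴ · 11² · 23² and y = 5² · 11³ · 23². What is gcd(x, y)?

min exponent per shared prime: 5² · 11² · 23² = 1600225

1600225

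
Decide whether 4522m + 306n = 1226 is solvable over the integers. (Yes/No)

gcd(4522, 306): 4522 = 14·306 + 238; 306 = 1·238 + 68; 238 = 3·68 + 34; 68 = 2·34 + 0 → 34
34 does not divide 1226, so a solution does not exist.

No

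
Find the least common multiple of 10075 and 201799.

gcd first: 201799 = 20·10075 + 299; 10075 = 33·299 + 208; 299 = 1·208 + 91; 208 = 2·91 + 26; 91 = 3·26 + 13; 26 = 2·13 + 0 → gcd = 13
lcm = 10075·201799/gcd = 2033124925/13 = 156394225

156394225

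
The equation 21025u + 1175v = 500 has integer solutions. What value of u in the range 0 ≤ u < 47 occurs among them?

43

gcd(21025, 1175) = 25 (Euclid: 21025 = 17·1175 + 1050; 1175 = 1·1050 + 125; 1050 = 8·125 + 50; 125 = 2·50 + 25; 50 = 2·25 + 0), and 25 | 500.
Extended Euclid: 21025·(-19) + 1175·(340) = 25. Scale by 20: u₀ = -380.
General solution u = u₀ + 47t; reducing mod 47 gives u = 43 (and v = -769).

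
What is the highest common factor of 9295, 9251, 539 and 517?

9295 = 5 · 11 · 13²; 9251 = 11 · 29²; 539 = 7² · 11; 517 = 11 · 47
gcd takes min exponent of each prime: 11 = 11

11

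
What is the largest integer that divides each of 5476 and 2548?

Euclid: 5476 = 2·2548 + 380; 2548 = 6·380 + 268; 380 = 1·268 + 112; 268 = 2·112 + 44; 112 = 2·44 + 24; 44 = 1·24 + 20; 24 = 1·20 + 4; 20 = 5·4 + 0. Last nonzero remainder: 4.

4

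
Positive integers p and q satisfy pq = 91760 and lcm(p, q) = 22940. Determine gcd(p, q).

From gcd × lcm = pq: gcd = 91760 / 22940 = 4.

4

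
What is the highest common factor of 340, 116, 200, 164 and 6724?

gcd(340, 116): 340 = 2·116 + 108; 116 = 1·108 + 8; 108 = 13·8 + 4; 8 = 2·4 + 0 → 4
gcd(4, 200): 200 = 50·4 + 0 → 4
gcd(4, 164): 164 = 41·4 + 0 → 4
gcd(4, 6724): 6724 = 1681·4 + 0 → 4

4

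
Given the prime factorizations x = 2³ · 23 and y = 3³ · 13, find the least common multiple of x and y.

64584

max exponent per prime: 2³ · 3³ · 13 · 23 = 64584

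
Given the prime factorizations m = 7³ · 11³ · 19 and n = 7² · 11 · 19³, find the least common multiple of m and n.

3131359847

max exponent per prime: 7³ · 11³ · 19³ = 3131359847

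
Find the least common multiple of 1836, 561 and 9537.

343332

lcm(1836, 561) = 1836·561/gcd = 1029996/51 = 20196
lcm(20196, 9537) = 20196·9537/gcd = 192609252/561 = 343332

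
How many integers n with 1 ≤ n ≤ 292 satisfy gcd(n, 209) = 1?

252

Prime factors of 209: 11, 19. Count integers ≤ 292 divisible by none of them.
By inclusion–exclusion: 292 − ⌊292/11⌋ − ⌊292/19⌋ + ⌊292/209⌋ = 252.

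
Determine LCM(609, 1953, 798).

2152206

609 = 3 · 7 · 29; 1953 = 3² · 7 · 31; 798 = 2 · 3 · 7 · 19
lcm takes max exponent of each prime: 2 · 3² · 7 · 19 · 29 · 31 = 2152206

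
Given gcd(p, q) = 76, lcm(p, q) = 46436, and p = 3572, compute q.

Using pq = gcd(p,q)·lcm(p,q) = 76·46436 = 3529136, we get q = 3529136/3572 = 988.

988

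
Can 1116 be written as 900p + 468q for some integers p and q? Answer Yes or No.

Yes

gcd(900, 468): 900 = 1·468 + 432; 468 = 1·432 + 36; 432 = 12·36 + 0 → 36
36 divides 1116, so a solution exists.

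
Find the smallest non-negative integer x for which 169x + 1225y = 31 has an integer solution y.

899

gcd(169, 1225) = 1 (Euclid: 1225 = 7·169 + 42; 169 = 4·42 + 1; 42 = 42·1 + 0), and 1 | 31.
Extended Euclid: 169·(29) + 1225·(-4) = 1. Scale by 31: x₀ = 899.
General solution x = x₀ + 1225t; reducing mod 1225 gives x = 899 (and y = -124).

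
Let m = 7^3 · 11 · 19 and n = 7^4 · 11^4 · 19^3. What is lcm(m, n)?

max exponent per prime: 7^4 · 11^4 · 19^3 = 241114708219

241114708219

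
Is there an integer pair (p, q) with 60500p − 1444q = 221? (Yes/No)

gcd(60500, 1444): 60500 = 41·1444 + 1296; 1444 = 1·1296 + 148; 1296 = 8·148 + 112; 148 = 1·112 + 36; 112 = 3·36 + 4; 36 = 9·4 + 0 → 4
4 does not divide 221, so a solution does not exist.

No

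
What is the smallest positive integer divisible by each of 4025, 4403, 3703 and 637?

4025 = 5² · 7 · 23; 4403 = 7 · 17 · 37; 3703 = 7 · 23²; 637 = 7² · 13
lcm takes max exponent of each prime: 5² · 7² · 13 · 17 · 23² · 37 = 5298900425

5298900425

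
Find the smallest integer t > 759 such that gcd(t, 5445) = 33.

Multiples of 33 above 759: 33·24, 33·25, … . Need the cofactor coprime to 5445/33 = 165.
Checking s = 24, 25, … the first with gcd(s, 165) = 1 is s = 26, giving 858.

858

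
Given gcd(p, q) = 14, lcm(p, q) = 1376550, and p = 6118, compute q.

Using pq = gcd(p,q)·lcm(p,q) = 14·1376550 = 19271700, we get q = 19271700/6118 = 3150.

3150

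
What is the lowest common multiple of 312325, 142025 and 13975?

312325 = 5² · 13 · 31²; 142025 = 5² · 13 · 19 · 23; 13975 = 5² · 13 · 43
lcm takes max exponent of each prime: 5² · 13 · 19 · 23 · 31² · 43 = 5868899075

5868899075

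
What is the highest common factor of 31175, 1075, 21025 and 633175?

31175 = 5² · 29 · 43; 1075 = 5² · 43; 21025 = 5² · 29²; 633175 = 5² · 19 · 31 · 43
gcd takes min exponent of each prime: 5² = 25

25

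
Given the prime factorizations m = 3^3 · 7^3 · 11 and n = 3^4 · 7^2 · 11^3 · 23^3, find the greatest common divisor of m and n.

min exponent per shared prime: 3^3 · 7^2 · 11 = 14553

14553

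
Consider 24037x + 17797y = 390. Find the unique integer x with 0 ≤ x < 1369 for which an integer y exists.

599

Reduce mod 17797: 24037x ≡ 390 (mod 17797). With g = gcd(24037, 17797) = 13 dividing 390, divide through: 1849x ≡ 30 (mod 1369).
Since gcd(1849, 1369) = 1, x ≡ 30·(1849)⁻¹ ≡ 599 (mod 1369). Smallest non-negative: 599.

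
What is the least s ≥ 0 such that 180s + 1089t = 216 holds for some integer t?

98

Reduce mod 1089: 180s ≡ 216 (mod 1089). With g = gcd(180, 1089) = 9 dividing 216, divide through: 20s ≡ 24 (mod 121).
Since gcd(20, 121) = 1, s ≡ 24·(20)⁻¹ ≡ 98 (mod 121). Smallest non-negative: 98.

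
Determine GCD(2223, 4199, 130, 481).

13

gcd(2223, 4199): 4199 = 1·2223 + 1976; 2223 = 1·1976 + 247; 1976 = 8·247 + 0 → 247
gcd(247, 130): 247 = 1·130 + 117; 130 = 1·117 + 13; 117 = 9·13 + 0 → 13
gcd(13, 481): 481 = 37·13 + 0 → 13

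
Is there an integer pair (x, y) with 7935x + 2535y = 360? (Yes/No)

Yes

gcd(7935, 2535): 7935 = 3·2535 + 330; 2535 = 7·330 + 225; 330 = 1·225 + 105; 225 = 2·105 + 15; 105 = 7·15 + 0 → 15
15 divides 360, so a solution exists.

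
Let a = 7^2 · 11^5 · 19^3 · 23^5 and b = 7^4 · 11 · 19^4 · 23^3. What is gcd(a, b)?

44981411167

min exponent per shared prime: 7^2 · 11 · 19^3 · 23^3 = 44981411167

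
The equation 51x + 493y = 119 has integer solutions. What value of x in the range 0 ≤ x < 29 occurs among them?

Reduce mod 493: 51x ≡ 119 (mod 493). With g = gcd(51, 493) = 17 dividing 119, divide through: 3x ≡ 7 (mod 29).
Since gcd(3, 29) = 1, x ≡ 7·(3)⁻¹ ≡ 12 (mod 29). Smallest non-negative: 12.

12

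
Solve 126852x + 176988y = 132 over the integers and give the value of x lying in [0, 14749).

2517

gcd(126852, 176988) = 12 (Euclid: 176988 = 1·126852 + 50136; 126852 = 2·50136 + 26580; 50136 = 1·26580 + 23556; 26580 = 1·23556 + 3024; 23556 = 7·3024 + 2388; 3024 = 1·2388 + 636; 2388 = 3·636 + 480; 636 = 1·480 + 156; 480 = 3·156 + 12; 156 = 13·12 + 0), and 12 | 132.
Extended Euclid: 126852·(-1112) + 176988·(797) = 12. Scale by 11: x₀ = -12232.
General solution x = x₀ + 14749t; reducing mod 14749 gives x = 2517 (and y = -1804).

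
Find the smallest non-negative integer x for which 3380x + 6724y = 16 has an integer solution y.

748

Reduce mod 6724: 3380x ≡ 16 (mod 6724). With g = gcd(3380, 6724) = 4 dividing 16, divide through: 845x ≡ 4 (mod 1681).
Since gcd(845, 1681) = 1, x ≡ 4·(845)⁻¹ ≡ 748 (mod 1681). Smallest non-negative: 748.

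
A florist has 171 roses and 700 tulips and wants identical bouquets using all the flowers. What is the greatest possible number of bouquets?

Euclid: 700 = 4·171 + 16; 171 = 10·16 + 11; 16 = 1·11 + 5; 11 = 2·5 + 1; 5 = 5·1 + 0. Last nonzero remainder: 1.

1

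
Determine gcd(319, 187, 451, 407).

319 = 11 · 29; 187 = 11 · 17; 451 = 11 · 41; 407 = 11 · 37
gcd takes min exponent of each prime: 11 = 11

11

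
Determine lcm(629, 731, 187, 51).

629 = 17 · 37; 731 = 17 · 43; 187 = 11 · 17; 51 = 3 · 17
lcm takes max exponent of each prime: 3 · 11 · 17 · 37 · 43 = 892551

892551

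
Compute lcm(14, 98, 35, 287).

14 = 2 · 7; 98 = 2 · 7²; 35 = 5 · 7; 287 = 7 · 41
lcm takes max exponent of each prime: 2 · 5 · 7² · 41 = 20090

20090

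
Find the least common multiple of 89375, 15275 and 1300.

89375 = 5⁴ · 11 · 13; 15275 = 5² · 13 · 47; 1300 = 2² · 5² · 13
lcm takes max exponent of each prime: 2² · 5⁴ · 11 · 13 · 47 = 16802500

16802500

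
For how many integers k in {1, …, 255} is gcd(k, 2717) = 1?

203

2717 = 11·13·19. Inclusion–exclusion on these primes:
255 − ⌊255/11⌋ − ⌊255/13⌋ − ⌊255/19⌋ + ⌊255/143⌋ + ⌊255/209⌋ + ⌊255/247⌋ − ⌊255/2717⌋ = 203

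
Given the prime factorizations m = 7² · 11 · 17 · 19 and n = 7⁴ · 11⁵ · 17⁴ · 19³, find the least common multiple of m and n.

221519556996750089

max exponent per prime: 7⁴ · 11⁵ · 17⁴ · 19³ = 221519556996750089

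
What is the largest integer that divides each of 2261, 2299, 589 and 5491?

19

2261 = 7 · 17 · 19; 2299 = 11² · 19; 589 = 19 · 31; 5491 = 17² · 19
gcd takes min exponent of each prime: 19 = 19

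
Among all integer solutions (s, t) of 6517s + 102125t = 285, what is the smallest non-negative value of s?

3855

Reduce mod 102125: 6517s ≡ 285 (mod 102125). With g = gcd(6517, 102125) = 19 dividing 285, divide through: 343s ≡ 15 (mod 5375).
Since gcd(343, 5375) = 1, s ≡ 15·(343)⁻¹ ≡ 3855 (mod 5375). Smallest non-negative: 3855.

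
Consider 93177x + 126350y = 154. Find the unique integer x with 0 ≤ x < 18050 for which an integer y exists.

Euclid: 126350 = 1·93177 + 33173; 93177 = 2·33173 + 26831; 33173 = 1·26831 + 6342; 26831 = 4·6342 + 1463; 6342 = 4·1463 + 490; 1463 = 2·490 + 483; 490 = 1·483 + 7; 483 = 69·7 + 0 → gcd = 7; 154 = 7·22.
Back-substitution yields 93177·(-259) + 126350·(191) = 7, so one solution is x = -259·22 = -5698, y = 191·22 = 4202.
Solutions in x differ by 126350/7 = 18050; the one in [0, 18050) is -5698 mod 18050 = 12352.

12352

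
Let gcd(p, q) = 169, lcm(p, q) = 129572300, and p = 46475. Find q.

p·q = gcd·lcm = 169·129572300 = 21897718700, so q = 21897718700/46475 = 471172.

471172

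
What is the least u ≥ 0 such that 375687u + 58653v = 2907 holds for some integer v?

Euclid: 375687 = 6·58653 + 23769; 58653 = 2·23769 + 11115; 23769 = 2·11115 + 1539; 11115 = 7·1539 + 342; 1539 = 4·342 + 171; 342 = 2·171 + 0 → gcd = 171; 2907 = 171·17.
Back-substitution yields 375687·(153) + 58653·(-980) = 171, so one solution is u = 153·17 = 2601, v = -980·17 = -16660.
Solutions in u differ by 58653/171 = 343; the one in [0, 343) is 2601 mod 343 = 200.

200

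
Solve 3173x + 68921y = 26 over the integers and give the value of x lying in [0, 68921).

41509

gcd(3173, 68921) = 1 (Euclid: 68921 = 21·3173 + 2288; 3173 = 1·2288 + 885; 2288 = 2·885 + 518; 885 = 1·518 + 367; 518 = 1·367 + 151; 367 = 2·151 + 65; 151 = 2·65 + 21; 65 = 3·21 + 2; 21 = 10·2 + 1; 2 = 2·1 + 0), and 1 | 26.
Extended Euclid: 3173·(-32864) + 68921·(1513) = 1. Scale by 26: x₀ = -854464.
General solution x = x₀ + 68921t; reducing mod 68921 gives x = 41509 (and y = -1911).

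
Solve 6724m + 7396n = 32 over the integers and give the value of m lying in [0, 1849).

Euclid: 7396 = 1·6724 + 672; 6724 = 10·672 + 4; 672 = 168·4 + 0 → gcd = 4; 32 = 4·8.
Back-substitution yields 6724·(11) + 7396·(-10) = 4, so one solution is m = 11·8 = 88, n = -10·8 = -80.
Solutions in m differ by 7396/4 = 1849; the one in [0, 1849) is 88 mod 1849 = 88.

88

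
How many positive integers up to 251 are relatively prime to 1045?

1045 = 5·11·19. Inclusion–exclusion on these primes:
251 − ⌊251/5⌋ − ⌊251/11⌋ − ⌊251/19⌋ + ⌊251/55⌋ + ⌊251/95⌋ + ⌊251/209⌋ − ⌊251/1045⌋ = 173

173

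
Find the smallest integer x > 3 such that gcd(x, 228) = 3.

9

Multiples of 3 above 3: 3·2, 3·3, … . Need the cofactor coprime to 228/3 = 76.
Checking s = 2, 3, … the first with gcd(s, 76) = 1 is s = 3, giving 9.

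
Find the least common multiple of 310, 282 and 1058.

23122590

310 = 2 · 5 · 31; 282 = 2 · 3 · 47; 1058 = 2 · 23²
lcm takes max exponent of each prime: 2 · 3 · 5 · 23² · 31 · 47 = 23122590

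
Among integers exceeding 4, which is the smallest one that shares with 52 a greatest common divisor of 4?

Multiples of 4 above 4: 4·2, 4·3, … . Need the cofactor coprime to 52/4 = 13.
Checking s = 2, 3, … the first with gcd(s, 13) = 1 is s = 2, giving 8.

8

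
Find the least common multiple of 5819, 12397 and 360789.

9352011669

lcm(5819, 12397) = 5819·12397/gcd = 72138143/253 = 285131
lcm(285131, 360789) = 285131·360789/gcd = 102872128359/11 = 9352011669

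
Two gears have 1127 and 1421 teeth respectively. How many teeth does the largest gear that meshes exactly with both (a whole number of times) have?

49

Euclid: 1421 = 1·1127 + 294; 1127 = 3·294 + 245; 294 = 1·245 + 49; 245 = 5·49 + 0. Last nonzero remainder: 49.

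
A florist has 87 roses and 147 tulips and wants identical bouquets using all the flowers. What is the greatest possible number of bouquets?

3

87 = 3 · 29
147 = 3 · 7²
Common: 3 = 3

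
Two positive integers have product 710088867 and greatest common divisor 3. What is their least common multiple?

gcd·lcm = product, so lcm = 710088867/3 = 236696289.

236696289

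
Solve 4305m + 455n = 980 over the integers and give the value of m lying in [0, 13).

gcd(4305, 455) = 35 (Euclid: 4305 = 9·455 + 210; 455 = 2·210 + 35; 210 = 6·35 + 0), and 35 | 980.
Extended Euclid: 4305·(-2) + 455·(19) = 35. Scale by 28: m₀ = -56.
General solution m = m₀ + 13t; reducing mod 13 gives m = 9 (and n = -83).

9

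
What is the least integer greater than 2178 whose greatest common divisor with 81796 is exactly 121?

2299

81796 = 121·676. Any t with gcd(t, 81796) = 121 is a multiple of 121, say 121s, with s coprime to 676.
Need s > 2178/121, so s ≥ 19. First s ≥ 19 with gcd(s, 676) = 1 is s = 19. Thus t = 121·19 = 2299.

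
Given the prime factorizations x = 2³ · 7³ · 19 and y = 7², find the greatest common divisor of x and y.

49

min exponent per shared prime: 7² = 49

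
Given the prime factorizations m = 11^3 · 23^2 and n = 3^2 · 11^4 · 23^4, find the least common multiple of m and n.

36874368729

max exponent per prime: 3^2 · 11^4 · 23^4 = 36874368729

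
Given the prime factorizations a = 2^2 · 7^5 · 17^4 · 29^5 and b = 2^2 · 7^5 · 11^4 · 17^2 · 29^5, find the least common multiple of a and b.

1686190379187018258092

max exponent per prime: 2^2 · 7^5 · 11^4 · 17^4 · 29^5 = 1686190379187018258092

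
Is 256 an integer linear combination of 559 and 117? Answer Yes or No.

gcd(559, 117): 559 = 4·117 + 91; 117 = 1·91 + 26; 91 = 3·26 + 13; 26 = 2·13 + 0 → 13
13 does not divide 256, so a solution does not exist.

No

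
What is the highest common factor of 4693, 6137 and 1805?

361

4693 = 13 · 19²; 6137 = 17 · 19²; 1805 = 5 · 19²
gcd takes min exponent of each prime: 19² = 361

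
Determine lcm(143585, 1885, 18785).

1203385885

lcm(143585, 1885) = 143585·1885/gcd = 270657725/65 = 4163965
lcm(4163965, 18785) = 4163965·18785/gcd = 78220082525/65 = 1203385885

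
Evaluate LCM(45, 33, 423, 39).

lcm(45, 33) = 45·33/gcd = 1485/3 = 495
lcm(495, 423) = 495·423/gcd = 209385/9 = 23265
lcm(23265, 39) = 23265·39/gcd = 907335/3 = 302445

302445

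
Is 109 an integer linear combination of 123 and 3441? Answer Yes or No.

gcd(123, 3441): 3441 = 27·123 + 120; 123 = 1·120 + 3; 120 = 40·3 + 0 → 3
3 does not divide 109, so a solution does not exist.

No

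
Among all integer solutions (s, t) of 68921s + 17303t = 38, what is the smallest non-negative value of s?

1308

Euclid: 68921 = 3·17303 + 17012; 17303 = 1·17012 + 291; 17012 = 58·291 + 134; 291 = 2·134 + 23; 134 = 5·23 + 19; 23 = 1·19 + 4; 19 = 4·4 + 3; 4 = 1·3 + 1; 3 = 3·1 + 0 → gcd = 1; 38 = 1·38.
Back-substitution yields 68921·(-4519) + 17303·(18000) = 1, so one solution is s = -4519·38 = -171722, t = 18000·38 = 684000.
Solutions in s differ by 17303/1 = 17303; the one in [0, 17303) is -171722 mod 17303 = 1308.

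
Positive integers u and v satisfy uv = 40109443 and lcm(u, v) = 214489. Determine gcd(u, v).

gcd·lcm = product, so gcd = 40109443/214489 = 187.

187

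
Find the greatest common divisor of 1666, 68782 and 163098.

34

gcd(1666, 68782): 68782 = 41·1666 + 476; 1666 = 3·476 + 238; 476 = 2·238 + 0 → 238
gcd(238, 163098): 163098 = 685·238 + 68; 238 = 3·68 + 34; 68 = 2·34 + 0 → 34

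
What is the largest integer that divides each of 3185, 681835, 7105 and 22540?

gcd(3185, 681835): 681835 = 214·3185 + 245; 3185 = 13·245 + 0 → 245
gcd(245, 7105): 7105 = 29·245 + 0 → 245
gcd(245, 22540): 22540 = 92·245 + 0 → 245

245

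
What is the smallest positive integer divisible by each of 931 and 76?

3724

931 = 7² · 19; 76 = 2² · 19
max exponents: 2² · 7² · 19 = 3724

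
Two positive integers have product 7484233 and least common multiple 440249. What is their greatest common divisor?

From gcd × lcm = mn: gcd = 7484233 / 440249 = 17.

17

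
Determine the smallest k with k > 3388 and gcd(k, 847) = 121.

gcd(k, 847) = 121 forces 121 | k; write k = 121s. Then gcd(121s, 121·7) = 121·gcd(s, 7), so need gcd(s, 7) = 1.
121s > 3388 gives s ≥ 29. The least s ≥ 29 coprime to 7 is 29, so k = 121·29 = 3509.

3509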